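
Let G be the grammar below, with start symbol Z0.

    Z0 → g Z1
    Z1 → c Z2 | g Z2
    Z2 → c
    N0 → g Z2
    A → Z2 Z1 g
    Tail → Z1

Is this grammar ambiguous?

(N0, A, Tail are unreachable from Z0, so their rules don't affect L(Z0).) Restricted to the reachable nonterminals, every rule has the form A → t or A → t B, and no two rules for the same A share a first terminal. The grammar encodes a DFA — one run per string.

Unambiguous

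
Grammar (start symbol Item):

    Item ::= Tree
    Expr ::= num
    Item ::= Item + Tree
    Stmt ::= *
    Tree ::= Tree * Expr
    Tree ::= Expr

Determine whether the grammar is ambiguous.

Unambiguous

(Stmt is unreachable from Item, so its rules don't affect L(Item).) This is a standard precedence ladder (Item over Tree over Expr), with each level left-recursive on its own operator ('+' at Item, '*' at Tree). That structure is LR(1), hence unambiguous.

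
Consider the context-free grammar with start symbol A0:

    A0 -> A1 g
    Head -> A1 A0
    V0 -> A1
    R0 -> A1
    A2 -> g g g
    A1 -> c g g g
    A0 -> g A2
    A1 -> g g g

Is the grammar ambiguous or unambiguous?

Witness: g g g g

Derivation 1: A0 ⇒ A1 g ⇒ g g g g
Derivation 2: A0 ⇒ g A2 ⇒ g g g g

Two distinct leftmost derivations for the same string.

Ambiguous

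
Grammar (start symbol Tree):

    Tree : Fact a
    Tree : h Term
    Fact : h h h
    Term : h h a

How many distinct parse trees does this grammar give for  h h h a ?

Parse trees for h h h a:
  [Tree [Fact h h h] a]
  [Tree h [Term h h a]]

2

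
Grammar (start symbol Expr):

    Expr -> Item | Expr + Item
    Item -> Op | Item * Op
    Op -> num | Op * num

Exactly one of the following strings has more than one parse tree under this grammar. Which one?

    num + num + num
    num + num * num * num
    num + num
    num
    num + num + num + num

num + num * num * num

num + num + num: 1 tree
num + num * num * num: 4 trees
num + num: 1 tree
num: 1 tree
num + num + num + num: 1 tree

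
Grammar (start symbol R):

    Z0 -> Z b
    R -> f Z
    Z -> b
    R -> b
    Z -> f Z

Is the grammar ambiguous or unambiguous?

Only R, Z are reachable from R; ignoring the rest: Each reachable nonterminal has at most one production per leading terminal, and all productions are right-linear; the derivation is determined token-by-token.

Unambiguous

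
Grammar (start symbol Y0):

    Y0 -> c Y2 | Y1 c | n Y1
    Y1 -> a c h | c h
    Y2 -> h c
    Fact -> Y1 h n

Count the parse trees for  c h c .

2

Parse trees for c h c:
  [Y0 c [Y2 h c]]
  [Y0 [Y1 c h] c]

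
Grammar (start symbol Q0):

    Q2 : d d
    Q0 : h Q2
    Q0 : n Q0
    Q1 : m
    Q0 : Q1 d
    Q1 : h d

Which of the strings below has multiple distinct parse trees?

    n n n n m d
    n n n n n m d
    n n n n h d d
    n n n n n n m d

n n n n h d d

n n n n m d: 1 tree
n n n n n m d: 1 tree
n n n n h d d: 2 trees
n n n n n n m d: 1 tree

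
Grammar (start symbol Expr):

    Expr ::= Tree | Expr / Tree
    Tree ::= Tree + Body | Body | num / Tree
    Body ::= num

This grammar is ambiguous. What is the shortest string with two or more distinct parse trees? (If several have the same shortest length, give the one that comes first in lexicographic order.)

num / num

length 1: no string has ≥2 trees
length 3: num / num has 2 parse trees

Two derivations of num / num:
  Expr ⇒ Tree ⇒ num / Tree ⇒ num / Body ⇒ num / num
  Expr ⇒ Expr / Tree ⇒ Tree / Tree ⇒ Body / Tree ⇒ num / Tree ⇒ num / Body ⇒ num / num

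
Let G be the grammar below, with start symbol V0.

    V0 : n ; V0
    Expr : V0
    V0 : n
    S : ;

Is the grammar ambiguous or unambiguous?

Unambiguous

Only V0 is reachable from V0; ignoring the rest: The reachable grammar is A → atom sep A | atom. Each atom is followed by either the separator (recurse) or end-of-string (stop) — no choice point.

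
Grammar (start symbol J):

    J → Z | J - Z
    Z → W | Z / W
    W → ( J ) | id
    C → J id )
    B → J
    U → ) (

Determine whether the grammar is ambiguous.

Unambiguous

(C, B, U are unreachable from J, so their rules don't affect L(J).) This is a standard precedence ladder (J over Z over W), with each level left-recursive on its own operator ('-' at J, '/' at Z). That structure is LR(1), hence unambiguous.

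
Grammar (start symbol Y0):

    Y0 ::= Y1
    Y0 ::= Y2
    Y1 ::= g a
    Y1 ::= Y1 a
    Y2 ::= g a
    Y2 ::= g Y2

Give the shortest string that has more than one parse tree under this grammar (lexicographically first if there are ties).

g a

length 2: g a has 2 parse trees

Two derivations of g a:
  Y0 ⇒ Y1 ⇒ g a
  Y0 ⇒ Y2 ⇒ g a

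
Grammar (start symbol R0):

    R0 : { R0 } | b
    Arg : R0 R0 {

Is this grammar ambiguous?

Unambiguous

(Arg is unreachable from R0, so its rules don't affect L(R0).) L(R0) is { openⁿ atom closeⁿ : n ≥ 0 }. The bracket depth fixes n, and the derivation is forced at every step.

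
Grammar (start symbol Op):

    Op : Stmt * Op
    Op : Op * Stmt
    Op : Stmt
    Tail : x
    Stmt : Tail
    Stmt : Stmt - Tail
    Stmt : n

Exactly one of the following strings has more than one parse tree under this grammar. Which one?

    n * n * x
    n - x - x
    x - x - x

n * n * x

n * n * x: 4 trees
n - x - x: 1 tree
x - x - x: 1 tree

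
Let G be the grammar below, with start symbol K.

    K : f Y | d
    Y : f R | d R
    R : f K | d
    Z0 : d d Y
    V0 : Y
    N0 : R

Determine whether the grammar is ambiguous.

Unambiguous

Only K, Y, R are reachable from K; ignoring the rest: Each reachable nonterminal has at most one production per leading terminal, and all productions are right-linear; the derivation is determined token-by-token.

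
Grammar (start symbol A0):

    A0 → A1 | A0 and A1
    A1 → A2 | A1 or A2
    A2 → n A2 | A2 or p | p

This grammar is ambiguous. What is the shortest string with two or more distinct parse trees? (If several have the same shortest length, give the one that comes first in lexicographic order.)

length 1: no string has ≥2 trees
length 2: no string has ≥2 trees
length 3: p or p has 2 parse trees

Two derivations of p or p:
  A0 ⇒ A1 ⇒ A2 ⇒ A2 or p ⇒ p or p
  A0 ⇒ A1 ⇒ A1 or A2 ⇒ A2 or A2 ⇒ p or A2 ⇒ p or p

p or p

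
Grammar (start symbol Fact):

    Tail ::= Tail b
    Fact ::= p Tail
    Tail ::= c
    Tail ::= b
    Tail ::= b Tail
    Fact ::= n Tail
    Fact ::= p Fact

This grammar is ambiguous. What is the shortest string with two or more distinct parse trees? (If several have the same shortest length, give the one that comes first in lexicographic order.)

length 2: no string has ≥2 trees
length 3: n b b has 2 parse trees

Two derivations of n b b:
  Fact ⇒ n Tail ⇒ n Tail b ⇒ n b b
  Fact ⇒ n Tail ⇒ n b Tail ⇒ n b b

n b b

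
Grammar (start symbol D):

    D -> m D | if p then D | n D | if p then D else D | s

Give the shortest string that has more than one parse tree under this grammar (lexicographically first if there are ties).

length 1: no string has ≥2 trees
length 2: no string has ≥2 trees
length 3: no string has ≥2 trees
length 4: no string has ≥2 trees
length 5: no string has ≥2 trees
length 6: no string has ≥2 trees
length 7: no string has ≥2 trees
length 8: no string has ≥2 trees
length 9: if p then if p then s else s has 2 parse trees

Two derivations of if p then if p then s else s:
  D ⇒ if p then D ⇒ if p then if p then D else D ⇒ if p then if p then s else D ⇒ if p then if p then s else s
  D ⇒ if p then D else D ⇒ if p then if p then D else D ⇒ if p then if p then s else D ⇒ if p then if p then s else s

if p then if p then s else s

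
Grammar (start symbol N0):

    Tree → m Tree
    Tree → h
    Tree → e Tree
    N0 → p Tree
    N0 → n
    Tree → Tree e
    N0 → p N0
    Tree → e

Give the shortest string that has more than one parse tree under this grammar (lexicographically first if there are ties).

p e e

length 1: no string has ≥2 trees
length 2: no string has ≥2 trees
length 3: p e e has 2 parse trees

Two derivations of p e e:
  N0 ⇒ p Tree ⇒ p e Tree ⇒ p e e
  N0 ⇒ p Tree ⇒ p Tree e ⇒ p e e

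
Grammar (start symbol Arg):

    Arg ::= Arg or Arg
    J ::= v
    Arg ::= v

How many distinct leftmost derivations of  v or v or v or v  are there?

Parse trees for v or v or v or v:
  [Arg [Arg v] or [Arg [Arg v] or [Arg [Arg v] or [Arg v]]]]
  [Arg [Arg v] or [Arg [Arg [Arg v] or [Arg v]] or [Arg v]]]
  [Arg [Arg [Arg v] or [Arg v]] or [Arg [Arg v] or [Arg v]]]
  [Arg [Arg [Arg v] or [Arg [Arg v] or [Arg v]]] or [Arg v]]
  [Arg [Arg [Arg [Arg v] or [Arg v]] or [Arg v]] or [Arg v]]

5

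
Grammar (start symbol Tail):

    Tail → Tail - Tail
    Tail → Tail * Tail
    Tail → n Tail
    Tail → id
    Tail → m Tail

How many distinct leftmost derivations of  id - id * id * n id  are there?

5

Parse trees for id - id * id * n id:
  [Tail [Tail id] - [Tail [Tail id] * [Tail [Tail id] * [Tail n [Tail id]]]]]
  [Tail [Tail id] - [Tail [Tail [Tail id] * [Tail id]] * [Tail n [Tail id]]]]
  [Tail [Tail [Tail id] - [Tail id]] * [Tail [Tail id] * [Tail n [Tail id]]]]
  [Tail [Tail [Tail id] - [Tail [Tail id] * [Tail id]]] * [Tail n [Tail id]]]
  [Tail [Tail [Tail [Tail id] - [Tail id]] * [Tail id]] * [Tail n [Tail id]]]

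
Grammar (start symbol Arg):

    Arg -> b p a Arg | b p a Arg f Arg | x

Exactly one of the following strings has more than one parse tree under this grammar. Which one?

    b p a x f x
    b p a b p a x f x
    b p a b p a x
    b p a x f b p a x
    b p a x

b p a x f x: 1 tree
b p a b p a x f x: 2 trees
b p a b p a x: 1 tree
b p a x f b p a x: 1 tree
b p a x: 1 tree

b p a b p a x f x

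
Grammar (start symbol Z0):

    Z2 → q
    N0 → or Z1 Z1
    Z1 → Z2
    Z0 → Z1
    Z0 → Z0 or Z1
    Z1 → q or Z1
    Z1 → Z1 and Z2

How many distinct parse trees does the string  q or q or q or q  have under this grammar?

8

Parse trees for q or q or q or q:
  [Z0 [Z1 q or [Z1 q or [Z1 q or [Z1 [Z2 q]]]]]]
  [Z0 [Z0 [Z1 [Z2 q]]] or [Z1 q or [Z1 q or [Z1 [Z2 q]]]]]
  [Z0 [Z0 [Z1 q or [Z1 [Z2 q]]]] or [Z1 q or [Z1 [Z2 q]]]]
  [Z0 [Z0 [Z0 [Z1 [Z2 q]]] or [Z1 [Z2 q]]] or [Z1 q or [Z1 [Z2 q]]]]
  [Z0 [Z0 [Z1 q or [Z1 q or [Z1 [Z2 q]]]]] or [Z1 [Z2 q]]]
  [Z0 [Z0 [Z0 [Z1 [Z2 q]]] or [Z1 q or [Z1 [Z2 q]]]] or [Z1 [Z2 q]]]
  [Z0 [Z0 [Z0 [Z1 q or [Z1 [Z2 q]]]] or [Z1 [Z2 q]]] or [Z1 [Z2 q]]]
  [Z0 [Z0 [Z0 [Z0 [Z1 [Z2 q]]] or [Z1 [Z2 q]]] or [Z1 [Z2 q]]] or [Z1 [Z2 q]]]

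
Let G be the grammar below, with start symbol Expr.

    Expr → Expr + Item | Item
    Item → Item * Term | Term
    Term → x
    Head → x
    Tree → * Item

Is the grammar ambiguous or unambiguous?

Unambiguous

(Head, Tree are unreachable from Expr, so their rules don't affect L(Expr).) Expr → Expr + Item | Item  ;  Item → Item * Term | Term  — a left-associative chain with Term at the bottom. Each string factors uniquely by precedence.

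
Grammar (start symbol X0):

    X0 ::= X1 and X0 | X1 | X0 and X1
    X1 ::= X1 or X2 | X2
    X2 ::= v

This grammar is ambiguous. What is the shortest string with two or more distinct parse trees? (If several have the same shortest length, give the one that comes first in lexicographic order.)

v and v

length 1: no string has ≥2 trees
length 3: v and v has 2 parse trees

Two derivations of v and v:
  X0 ⇒ X1 and X0 ⇒ X2 and X0 ⇒ v and X0 ⇒ v and X1 ⇒ v and X2 ⇒ v and v
  X0 ⇒ X0 and X1 ⇒ X1 and X1 ⇒ X2 and X1 ⇒ v and X1 ⇒ v and X2 ⇒ v and v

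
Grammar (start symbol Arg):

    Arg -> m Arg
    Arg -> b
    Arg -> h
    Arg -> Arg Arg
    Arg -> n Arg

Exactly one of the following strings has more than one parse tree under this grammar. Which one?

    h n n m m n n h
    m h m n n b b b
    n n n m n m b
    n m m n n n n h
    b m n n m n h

m h m n n b b b

h n n m m n n h: 1 tree
m h m n n b b b: 47 trees
n n n m n m b: 1 tree
n m m n n n n h: 1 tree
b m n n m n h: 1 tree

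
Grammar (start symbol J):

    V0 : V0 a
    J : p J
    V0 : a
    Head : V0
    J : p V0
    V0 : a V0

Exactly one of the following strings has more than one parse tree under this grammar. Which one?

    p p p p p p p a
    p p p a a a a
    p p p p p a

p p p a a a a

p p p p p p p a: 1 tree
p p p a a a a: 8 trees
p p p p p a: 1 tree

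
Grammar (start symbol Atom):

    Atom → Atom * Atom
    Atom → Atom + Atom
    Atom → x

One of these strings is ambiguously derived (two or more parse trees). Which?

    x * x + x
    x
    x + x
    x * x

x * x + x: 2 trees
x: 1 tree
x + x: 1 tree
x * x: 1 tree

x * x + x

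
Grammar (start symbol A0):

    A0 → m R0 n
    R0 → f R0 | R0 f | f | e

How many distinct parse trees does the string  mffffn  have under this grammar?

Parse trees for mffffn:
  [A0 m [R0 f [R0 f [R0 f [R0 f]]]] n]
  [A0 m [R0 f [R0 f [R0 [R0 f] f]]] n]
  [A0 m [R0 f [R0 [R0 f [R0 f]] f]] n]
  [A0 m [R0 f [R0 [R0 [R0 f] f] f]] n]
  [A0 m [R0 [R0 f [R0 f [R0 f]]] f] n]
  [A0 m [R0 [R0 f [R0 [R0 f] f]] f] n]
  [A0 m [R0 [R0 [R0 f [R0 f]] f] f] n]
  [A0 m [R0 [R0 [R0 [R0 f] f] f] f] n]

8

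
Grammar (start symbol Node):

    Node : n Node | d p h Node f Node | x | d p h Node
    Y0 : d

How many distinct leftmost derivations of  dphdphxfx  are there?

2

Parse trees for dphdphxfx:
  [Node d p h [Node d p h [Node x]] f [Node x]]
  [Node d p h [Node d p h [Node x] f [Node x]]]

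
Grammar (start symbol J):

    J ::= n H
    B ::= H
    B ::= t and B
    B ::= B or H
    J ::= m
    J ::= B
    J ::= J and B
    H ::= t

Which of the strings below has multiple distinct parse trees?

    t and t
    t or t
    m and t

t and t: 2 trees
t or t: 1 tree
m and t: 1 tree

t and t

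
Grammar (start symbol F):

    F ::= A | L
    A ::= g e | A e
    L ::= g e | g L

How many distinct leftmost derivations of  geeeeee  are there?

1

Parse trees for geeeeee:
  [F [A [A [A [A [A [A g e] e] e] e] e] e]]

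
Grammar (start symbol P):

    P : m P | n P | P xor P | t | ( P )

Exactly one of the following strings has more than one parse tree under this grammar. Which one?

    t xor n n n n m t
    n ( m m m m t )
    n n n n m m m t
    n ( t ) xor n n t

n ( t ) xor n n t

t xor n n n n m t: 1 tree
n ( m m m m t ): 1 tree
n n n n m m m t: 1 tree
n ( t ) xor n n t: 2 trees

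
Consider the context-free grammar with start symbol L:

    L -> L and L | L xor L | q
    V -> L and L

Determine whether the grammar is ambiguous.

Witness: q and q and q

Derivation 1: L ⇒ L and L ⇒ L and L and L ⇒ q and L and L ⇒ q and q and L ⇒ q and q and q
Derivation 2: L ⇒ L and L ⇒ q and L ⇒ q and L and L ⇒ q and q and L ⇒ q and q and q

Two distinct leftmost derivations for the same string.

Ambiguous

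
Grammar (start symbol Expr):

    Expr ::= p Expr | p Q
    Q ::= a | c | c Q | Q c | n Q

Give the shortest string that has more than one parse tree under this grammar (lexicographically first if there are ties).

p c c

length 2: no string has ≥2 trees
length 3: p c c has 2 parse trees

Two derivations of p c c:
  Expr ⇒ p Q ⇒ p c Q ⇒ p c c
  Expr ⇒ p Q ⇒ p Q c ⇒ p c c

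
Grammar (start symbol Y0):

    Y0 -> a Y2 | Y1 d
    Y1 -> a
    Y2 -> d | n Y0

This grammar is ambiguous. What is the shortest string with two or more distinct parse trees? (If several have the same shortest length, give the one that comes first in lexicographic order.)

a d

length 2: a d has 2 parse trees

Two derivations of a d:
  Y0 ⇒ a Y2 ⇒ a d
  Y0 ⇒ Y1 d ⇒ a d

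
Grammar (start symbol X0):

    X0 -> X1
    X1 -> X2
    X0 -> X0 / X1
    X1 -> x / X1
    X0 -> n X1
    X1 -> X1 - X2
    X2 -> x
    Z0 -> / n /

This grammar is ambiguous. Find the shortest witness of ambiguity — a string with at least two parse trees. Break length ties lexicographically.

length 1: no string has ≥2 trees
length 2: no string has ≥2 trees
length 3: x / x has 2 parse trees

Two derivations of x / x:
  X0 ⇒ X1 ⇒ x / X1 ⇒ x / X2 ⇒ x / x
  X0 ⇒ X0 / X1 ⇒ X1 / X1 ⇒ X2 / X1 ⇒ x / X1 ⇒ x / X2 ⇒ x / x

x / x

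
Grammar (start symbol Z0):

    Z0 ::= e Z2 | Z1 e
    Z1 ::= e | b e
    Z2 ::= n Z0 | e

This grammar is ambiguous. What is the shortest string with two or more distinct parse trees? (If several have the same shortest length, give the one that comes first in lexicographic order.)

e e

length 2: e e has 2 parse trees

Two derivations of e e:
  Z0 ⇒ e Z2 ⇒ e e
  Z0 ⇒ Z1 e ⇒ e e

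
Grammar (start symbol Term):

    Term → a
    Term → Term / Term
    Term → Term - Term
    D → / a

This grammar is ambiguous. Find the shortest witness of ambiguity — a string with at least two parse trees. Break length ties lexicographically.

a - a - a

length 1: no string has ≥2 trees
length 3: no string has ≥2 trees
length 5: a - a - a has 2 parse trees

Two derivations of a - a - a:
  Term ⇒ Term - Term ⇒ a - Term ⇒ a - Term - Term ⇒ a - a - Term ⇒ a - a - a
  Term ⇒ Term - Term ⇒ Term - Term - Term ⇒ a - Term - Term ⇒ a - a - Term ⇒ a - a - a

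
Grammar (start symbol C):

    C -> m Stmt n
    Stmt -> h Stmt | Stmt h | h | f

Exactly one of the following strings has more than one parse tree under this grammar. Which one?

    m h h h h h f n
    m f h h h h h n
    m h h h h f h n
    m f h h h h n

m h h h h f h n

m h h h h h f n: 1 tree
m f h h h h h n: 1 tree
m h h h h f h n: 5 trees
m f h h h h n: 1 tree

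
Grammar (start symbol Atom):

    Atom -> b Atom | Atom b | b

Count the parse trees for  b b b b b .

16

Parse trees for b b b b b (showing first 6 of 16):
  [Atom b [Atom b [Atom b [Atom b [Atom b]]]]]
  [Atom b [Atom b [Atom b [Atom [Atom b] b]]]]
  [Atom b [Atom b [Atom [Atom b [Atom b]] b]]]
  [Atom b [Atom b [Atom [Atom [Atom b] b] b]]]
  [Atom b [Atom [Atom b [Atom b [Atom b]]] b]]
  [Atom b [Atom [Atom b [Atom [Atom b] b]] b]]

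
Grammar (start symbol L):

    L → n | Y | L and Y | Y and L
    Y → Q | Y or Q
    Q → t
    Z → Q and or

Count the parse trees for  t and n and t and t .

Parse trees for t and n and t and t:
  [L [L [L [Y [Q t]] and [L n]] and [Y [Q t]]] and [Y [Q t]]]
  [L [L [Y [Q t]] and [L [L n] and [Y [Q t]]]] and [Y [Q t]]]
  [L [Y [Q t]] and [L [L [L n] and [Y [Q t]]] and [Y [Q t]]]]

3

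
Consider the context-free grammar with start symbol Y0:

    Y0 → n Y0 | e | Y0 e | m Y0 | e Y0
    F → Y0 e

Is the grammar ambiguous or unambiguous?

Ambiguous

Witness: e e

Derivation 1: Y0 ⇒ Y0 e ⇒ e e
Derivation 2: Y0 ⇒ e Y0 ⇒ e e

Two distinct leftmost derivations for the same string.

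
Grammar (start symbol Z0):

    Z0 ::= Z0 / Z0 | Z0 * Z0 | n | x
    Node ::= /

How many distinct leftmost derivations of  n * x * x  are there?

2

Parse trees for n * x * x:
  [Z0 [Z0 n] * [Z0 [Z0 x] * [Z0 x]]]
  [Z0 [Z0 [Z0 n] * [Z0 x]] * [Z0 x]]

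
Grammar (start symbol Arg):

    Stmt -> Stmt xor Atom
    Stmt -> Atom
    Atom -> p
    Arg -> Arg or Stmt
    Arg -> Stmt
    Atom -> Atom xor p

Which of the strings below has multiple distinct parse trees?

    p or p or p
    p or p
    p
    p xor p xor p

p xor p xor p

p or p or p: 1 tree
p or p: 1 tree
p: 1 tree
p xor p xor p: 4 trees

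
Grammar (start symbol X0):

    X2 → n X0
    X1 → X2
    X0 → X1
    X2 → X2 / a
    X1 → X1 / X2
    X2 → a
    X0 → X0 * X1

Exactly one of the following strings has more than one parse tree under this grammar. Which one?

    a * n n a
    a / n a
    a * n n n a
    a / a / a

a * n n a: 1 tree
a / n a: 1 tree
a * n n n a: 1 tree
a / a / a: 4 trees

a / a / a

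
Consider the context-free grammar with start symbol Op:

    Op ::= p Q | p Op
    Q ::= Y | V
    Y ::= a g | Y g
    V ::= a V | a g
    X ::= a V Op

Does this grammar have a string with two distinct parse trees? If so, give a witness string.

Ambiguous

Witness: p a g

Derivation 1: Op ⇒ p Q ⇒ p Y ⇒ p a g
Derivation 2: Op ⇒ p Q ⇒ p V ⇒ p a g

Two distinct leftmost derivations for the same string.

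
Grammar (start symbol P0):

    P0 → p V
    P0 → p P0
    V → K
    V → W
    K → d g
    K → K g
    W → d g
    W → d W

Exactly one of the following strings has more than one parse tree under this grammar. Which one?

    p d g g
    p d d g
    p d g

p d g g: 1 tree
p d d g: 1 tree
p d g: 2 trees

p d g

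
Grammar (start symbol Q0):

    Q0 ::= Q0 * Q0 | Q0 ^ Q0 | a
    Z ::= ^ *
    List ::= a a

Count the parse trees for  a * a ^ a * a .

5

Parse trees for a * a ^ a * a:
  [Q0 [Q0 a] * [Q0 [Q0 [Q0 a] ^ [Q0 a]] * [Q0 a]]]
  [Q0 [Q0 a] * [Q0 [Q0 a] ^ [Q0 [Q0 a] * [Q0 a]]]]
  [Q0 [Q0 [Q0 a] * [Q0 [Q0 a] ^ [Q0 a]]] * [Q0 a]]
  [Q0 [Q0 [Q0 [Q0 a] * [Q0 a]] ^ [Q0 a]] * [Q0 a]]
  [Q0 [Q0 [Q0 a] * [Q0 a]] ^ [Q0 [Q0 a] * [Q0 a]]]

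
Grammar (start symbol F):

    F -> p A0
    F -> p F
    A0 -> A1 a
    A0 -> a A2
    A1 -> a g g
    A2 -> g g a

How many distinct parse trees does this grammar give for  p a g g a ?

2

Parse trees for p a g g a:
  [F p [A0 [A1 a g g] a]]
  [F p [A0 a [A2 g g a]]]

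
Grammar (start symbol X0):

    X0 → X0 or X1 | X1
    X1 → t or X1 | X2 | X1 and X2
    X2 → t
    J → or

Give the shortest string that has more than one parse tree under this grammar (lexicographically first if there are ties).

t or t

length 1: no string has ≥2 trees
length 3: t or t has 2 parse trees

Two derivations of t or t:
  X0 ⇒ X0 or X1 ⇒ X1 or X1 ⇒ X2 or X1 ⇒ t or X1 ⇒ t or X2 ⇒ t or t
  X0 ⇒ X1 ⇒ t or X1 ⇒ t or X2 ⇒ t or t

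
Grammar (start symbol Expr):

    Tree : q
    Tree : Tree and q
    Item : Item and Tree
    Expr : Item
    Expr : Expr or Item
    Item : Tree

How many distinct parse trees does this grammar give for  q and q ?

2

Parse trees for q and q:
  [Expr [Item [Item [Tree q]] and [Tree q]]]
  [Expr [Item [Tree [Tree q] and q]]]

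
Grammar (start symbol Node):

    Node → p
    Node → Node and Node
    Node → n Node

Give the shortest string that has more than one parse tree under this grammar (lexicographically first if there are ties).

n p and p

length 1: no string has ≥2 trees
length 2: no string has ≥2 trees
length 3: no string has ≥2 trees
length 4: n p and p has 2 parse trees

Two derivations of n p and p:
  Node ⇒ Node and Node ⇒ n Node and Node ⇒ n p and Node ⇒ n p and p
  Node ⇒ n Node ⇒ n Node and Node ⇒ n p and Node ⇒ n p and p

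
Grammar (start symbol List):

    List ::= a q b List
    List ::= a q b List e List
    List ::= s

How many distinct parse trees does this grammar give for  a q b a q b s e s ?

2

Parse trees for a q b a q b s e s:
  [List a q b [List a q b [List s] e [List s]]]
  [List a q b [List a q b [List s]] e [List s]]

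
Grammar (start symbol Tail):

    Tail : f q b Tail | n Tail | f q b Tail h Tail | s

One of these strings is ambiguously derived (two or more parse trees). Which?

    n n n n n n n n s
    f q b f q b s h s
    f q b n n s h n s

f q b f q b s h s

n n n n n n n n s: 1 tree
f q b f q b s h s: 2 trees
f q b n n s h n s: 1 tree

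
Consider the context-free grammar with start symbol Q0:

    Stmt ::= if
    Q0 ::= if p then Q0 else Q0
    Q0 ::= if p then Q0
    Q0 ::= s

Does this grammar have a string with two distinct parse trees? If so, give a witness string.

Ambiguous

Witness: if p then if p then s else s

Derivation 1: Q0 ⇒ if p then Q0 else Q0 ⇒ if p then if p then Q0 else Q0 ⇒ if p then if p then s else Q0 ⇒ if p then if p then s else s
Derivation 2: Q0 ⇒ if p then Q0 ⇒ if p then if p then Q0 else Q0 ⇒ if p then if p then s else Q0 ⇒ if p then if p then s else s

Two distinct leftmost derivations for the same string.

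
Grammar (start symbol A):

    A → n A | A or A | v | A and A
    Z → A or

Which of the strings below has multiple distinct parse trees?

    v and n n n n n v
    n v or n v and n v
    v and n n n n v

v and n n n n n v: 1 tree
n v or n v and n v: 7 trees
v and n n n n v: 1 tree

n v or n v and n v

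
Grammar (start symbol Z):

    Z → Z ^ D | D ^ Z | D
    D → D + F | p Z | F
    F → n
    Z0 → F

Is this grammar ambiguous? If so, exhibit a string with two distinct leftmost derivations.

Ambiguous

Witness: n ^ n

Derivation 1: Z ⇒ Z ^ D ⇒ D ^ D ⇒ F ^ D ⇒ n ^ D ⇒ n ^ F ⇒ n ^ n
Derivation 2: Z ⇒ D ^ Z ⇒ F ^ Z ⇒ n ^ Z ⇒ n ^ D ⇒ n ^ F ⇒ n ^ n

Two distinct leftmost derivations for the same string.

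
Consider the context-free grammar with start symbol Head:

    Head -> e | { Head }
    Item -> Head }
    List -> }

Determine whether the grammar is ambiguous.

Unambiguous

Only Head is reachable from Head; ignoring the rest: Each string is a nest of matched brackets around a single atom. An opening bracket forces the recursive rule; an atom forces the base rule.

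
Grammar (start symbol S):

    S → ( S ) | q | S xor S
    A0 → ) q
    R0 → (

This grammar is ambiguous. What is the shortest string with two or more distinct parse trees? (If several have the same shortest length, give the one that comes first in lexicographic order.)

q xor q xor q

length 1: no string has ≥2 trees
length 3: no string has ≥2 trees
length 5: q xor q xor q has 2 parse trees

Two derivations of q xor q xor q:
  S ⇒ S xor S ⇒ q xor S ⇒ q xor S xor S ⇒ q xor q xor S ⇒ q xor q xor q
  S ⇒ S xor S ⇒ S xor S xor S ⇒ q xor S xor S ⇒ q xor q xor S ⇒ q xor q xor q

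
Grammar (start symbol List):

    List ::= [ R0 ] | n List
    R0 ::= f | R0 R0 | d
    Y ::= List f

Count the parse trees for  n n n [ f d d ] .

Parse trees for n n n [ f d d ]:
  [List n [List n [List n [List [ [R0 [R0 f] [R0 [R0 d] [R0 d]]] ]]]]]
  [List n [List n [List n [List [ [R0 [R0 [R0 f] [R0 d]] [R0 d]] ]]]]]

2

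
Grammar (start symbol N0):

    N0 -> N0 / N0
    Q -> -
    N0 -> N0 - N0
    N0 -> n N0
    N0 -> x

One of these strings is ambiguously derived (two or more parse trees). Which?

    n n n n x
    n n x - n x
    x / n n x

n n n n x: 1 tree
n n x - n x: 3 trees
x / n n x: 1 tree

n n x - n x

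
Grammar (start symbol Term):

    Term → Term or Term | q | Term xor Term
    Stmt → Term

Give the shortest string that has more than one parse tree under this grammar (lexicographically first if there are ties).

q or q or q

length 1: no string has ≥2 trees
length 3: no string has ≥2 trees
length 5: q or q or q has 2 parse trees

Two derivations of q or q or q:
  Term ⇒ Term or Term ⇒ Term or Term or Term ⇒ q or Term or Term ⇒ q or q or Term ⇒ q or q or q
  Term ⇒ Term or Term ⇒ q or Term ⇒ q or Term or Term ⇒ q or q or Term ⇒ q or q or q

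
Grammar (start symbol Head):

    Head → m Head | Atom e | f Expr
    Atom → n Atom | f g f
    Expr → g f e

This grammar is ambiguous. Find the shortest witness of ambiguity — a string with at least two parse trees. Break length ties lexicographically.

f g f e

length 4: f g f e has 2 parse trees

Two derivations of f g f e:
  Head ⇒ Atom e ⇒ f g f e
  Head ⇒ f Expr ⇒ f g f e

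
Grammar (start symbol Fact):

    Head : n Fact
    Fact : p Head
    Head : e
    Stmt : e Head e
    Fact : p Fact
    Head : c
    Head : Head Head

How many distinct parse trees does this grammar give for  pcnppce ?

Parse trees for pcnppce:
  [Fact p [Head [Head c] [Head n [Fact p [Fact p [Head [Head c] [Head e]]]]]]]
  [Fact p [Head [Head c] [Head [Head n [Fact p [Fact p [Head c]]]] [Head e]]]]
  [Fact p [Head [Head [Head c] [Head n [Fact p [Fact p [Head c]]]]] [Head e]]]

3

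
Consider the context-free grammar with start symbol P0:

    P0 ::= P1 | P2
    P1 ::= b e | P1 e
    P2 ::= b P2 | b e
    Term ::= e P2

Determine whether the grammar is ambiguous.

Witness: b e

Derivation 1: P0 ⇒ P1 ⇒ b e
Derivation 2: P0 ⇒ P2 ⇒ b e

Two distinct leftmost derivations for the same string.

Ambiguous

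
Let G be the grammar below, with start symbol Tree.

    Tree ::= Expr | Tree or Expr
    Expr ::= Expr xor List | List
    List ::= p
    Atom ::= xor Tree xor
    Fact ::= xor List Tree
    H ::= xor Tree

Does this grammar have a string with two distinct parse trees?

(Atom, Fact, H are unreachable from Tree, so their rules don't affect L(Tree).) This is a standard precedence ladder (Tree over Expr over List), with each level left-recursive on its own operator ('or' at Tree, 'xor' at Expr). That structure is LR(1), hence unambiguous.

Unambiguous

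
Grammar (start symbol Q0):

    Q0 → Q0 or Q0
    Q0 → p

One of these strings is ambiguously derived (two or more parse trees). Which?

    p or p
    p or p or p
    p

p or p or p

p or p: 1 tree
p or p or p: 2 trees
p: 1 tree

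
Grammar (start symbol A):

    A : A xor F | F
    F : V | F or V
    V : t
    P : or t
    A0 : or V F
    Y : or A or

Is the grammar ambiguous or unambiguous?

Unambiguous

Only A, F, V are reachable from A; ignoring the rest: A → A xor F | F  ;  F → F or V | V  — a left-associative chain with V at the bottom. Each string factors uniquely by precedence.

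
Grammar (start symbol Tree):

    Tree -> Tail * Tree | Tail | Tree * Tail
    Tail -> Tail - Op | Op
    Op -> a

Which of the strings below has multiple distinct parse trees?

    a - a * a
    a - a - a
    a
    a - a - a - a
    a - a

a - a * a: 2 trees
a - a - a: 1 tree
a: 1 tree
a - a - a - a: 1 tree
a - a: 1 tree

a - a * a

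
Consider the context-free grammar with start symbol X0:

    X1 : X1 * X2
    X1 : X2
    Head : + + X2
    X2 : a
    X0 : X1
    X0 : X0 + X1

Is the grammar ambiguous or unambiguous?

Unambiguous

(Head is unreachable from X0, so its rules don't affect L(X0).) The grammar is stratified — X0 handles '+' (left-recursive), X1 handles '*', X2 atoms. Each operator has a fixed associativity and precedence level, so every string has one parse.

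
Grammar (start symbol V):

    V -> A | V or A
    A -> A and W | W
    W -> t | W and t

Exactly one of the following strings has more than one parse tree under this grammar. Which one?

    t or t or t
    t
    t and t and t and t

t or t or t: 1 tree
t: 1 tree
t and t and t and t: 8 trees

t and t and t and t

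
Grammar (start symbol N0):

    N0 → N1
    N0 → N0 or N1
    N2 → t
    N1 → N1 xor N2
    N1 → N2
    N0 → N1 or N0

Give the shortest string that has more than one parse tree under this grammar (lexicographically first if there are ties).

t or t

length 1: no string has ≥2 trees
length 3: t or t has 2 parse trees

Two derivations of t or t:
  N0 ⇒ N0 or N1 ⇒ N1 or N1 ⇒ N2 or N1 ⇒ t or N1 ⇒ t or N2 ⇒ t or t
  N0 ⇒ N1 or N0 ⇒ N2 or N0 ⇒ t or N0 ⇒ t or N1 ⇒ t or N2 ⇒ t or t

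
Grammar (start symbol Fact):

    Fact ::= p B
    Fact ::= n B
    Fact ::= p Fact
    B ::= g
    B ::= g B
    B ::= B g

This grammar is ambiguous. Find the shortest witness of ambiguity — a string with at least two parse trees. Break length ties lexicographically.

n g g

length 2: no string has ≥2 trees
length 3: n g g has 2 parse trees

Two derivations of n g g:
  Fact ⇒ n B ⇒ n g B ⇒ n g g
  Fact ⇒ n B ⇒ n B g ⇒ n g g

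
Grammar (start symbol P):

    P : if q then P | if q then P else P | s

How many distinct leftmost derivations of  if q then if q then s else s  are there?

Parse trees for if q then if q then s else s:
  [P if q then [P if q then [P s] else [P s]]]
  [P if q then [P if q then [P s]] else [P s]]

2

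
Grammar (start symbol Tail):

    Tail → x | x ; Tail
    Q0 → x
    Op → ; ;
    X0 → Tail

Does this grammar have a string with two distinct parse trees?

(Q0, Op, X0 are unreachable from Tail, so their rules don't affect L(Tail).) Right-recursive list with a separator: after each atom, whether the separator follows determines the rule. One parse per string.

Unambiguous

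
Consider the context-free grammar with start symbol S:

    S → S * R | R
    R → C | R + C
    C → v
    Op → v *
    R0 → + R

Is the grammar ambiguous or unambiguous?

Unambiguous

(Op, R0 are unreachable from S, so their rules don't affect L(S).) This is a standard precedence ladder (S over R over C), with each level left-recursive on its own operator ('*' at S, '+' at R). That structure is LR(1), hence unambiguous.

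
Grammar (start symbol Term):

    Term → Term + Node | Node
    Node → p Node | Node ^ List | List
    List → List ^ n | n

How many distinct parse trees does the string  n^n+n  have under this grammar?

2

Parse trees for n^n+n:
  [Term [Term [Node [Node [List n]] ^ [List n]]] + [Node [List n]]]
  [Term [Term [Node [List [List n] ^ n]]] + [Node [List n]]]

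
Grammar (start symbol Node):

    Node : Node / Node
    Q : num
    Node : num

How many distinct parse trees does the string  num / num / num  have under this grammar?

2

Parse trees for num / num / num:
  [Node [Node num] / [Node [Node num] / [Node num]]]
  [Node [Node [Node num] / [Node num]] / [Node num]]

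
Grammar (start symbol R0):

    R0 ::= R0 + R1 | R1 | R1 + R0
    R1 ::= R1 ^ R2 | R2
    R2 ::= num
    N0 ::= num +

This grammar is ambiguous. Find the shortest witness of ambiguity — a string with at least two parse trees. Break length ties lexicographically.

length 1: no string has ≥2 trees
length 3: num + num has 2 parse trees

Two derivations of num + num:
  R0 ⇒ R0 + R1 ⇒ R1 + R1 ⇒ R2 + R1 ⇒ num + R1 ⇒ num + R2 ⇒ num + num
  R0 ⇒ R1 + R0 ⇒ R2 + R0 ⇒ num + R0 ⇒ num + R1 ⇒ num + R2 ⇒ num + num

num + num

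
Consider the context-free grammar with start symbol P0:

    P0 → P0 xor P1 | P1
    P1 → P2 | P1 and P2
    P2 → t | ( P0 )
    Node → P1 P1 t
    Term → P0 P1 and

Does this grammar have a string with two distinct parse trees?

Unambiguous

Only P0, P1, P2 are reachable from P0; ignoring the rest: This is a standard precedence ladder (P0 over P1 over P2), with each level left-recursive on its own operator ('xor' at P0, 'and' at P1). That structure is LR(1), hence unambiguous.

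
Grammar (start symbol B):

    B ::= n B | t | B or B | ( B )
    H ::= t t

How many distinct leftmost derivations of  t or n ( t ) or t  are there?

3

Parse trees for t or n ( t ) or t:
  [B [B t] or [B n [B [B ( [B t] )] or [B t]]]]
  [B [B t] or [B [B n [B ( [B t] )]] or [B t]]]
  [B [B [B t] or [B n [B ( [B t] )]]] or [B t]]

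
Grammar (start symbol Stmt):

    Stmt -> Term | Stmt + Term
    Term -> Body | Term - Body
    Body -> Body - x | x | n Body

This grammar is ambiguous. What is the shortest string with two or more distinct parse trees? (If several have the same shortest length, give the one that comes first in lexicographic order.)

x - x

length 1: no string has ≥2 trees
length 2: no string has ≥2 trees
length 3: x - x has 2 parse trees

Two derivations of x - x:
  Stmt ⇒ Term ⇒ Body ⇒ Body - x ⇒ x - x
  Stmt ⇒ Term ⇒ Term - Body ⇒ Body - Body ⇒ x - Body ⇒ x - x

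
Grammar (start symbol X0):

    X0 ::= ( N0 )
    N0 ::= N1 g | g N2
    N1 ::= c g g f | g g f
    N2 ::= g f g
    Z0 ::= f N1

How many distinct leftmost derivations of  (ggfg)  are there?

Parse trees for (ggfg):
  [X0 ( [N0 [N1 g g f] g] )]
  [X0 ( [N0 g [N2 g f g]] )]

2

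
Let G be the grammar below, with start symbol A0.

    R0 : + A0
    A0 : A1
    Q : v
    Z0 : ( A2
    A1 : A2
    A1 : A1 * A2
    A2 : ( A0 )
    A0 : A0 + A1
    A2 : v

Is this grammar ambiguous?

(Q, R0, Z0 are unreachable from A0, so their rules don't affect L(A0).) A0 → A0 + A1 | A1  ;  A1 → A1 * A2 | A2  — a left-associative chain with A2 at the bottom. Each string factors uniquely by precedence.

Unambiguous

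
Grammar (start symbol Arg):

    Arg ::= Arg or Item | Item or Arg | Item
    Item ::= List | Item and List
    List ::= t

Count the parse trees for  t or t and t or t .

4

Parse trees for t or t and t or t:
  [Arg [Arg [Arg [Item [List t]]] or [Item [Item [List t]] and [List t]]] or [Item [List t]]]
  [Arg [Arg [Item [List t]] or [Arg [Item [Item [List t]] and [List t]]]] or [Item [List t]]]
  [Arg [Item [List t]] or [Arg [Arg [Item [Item [List t]] and [List t]]] or [Item [List t]]]]
  [Arg [Item [List t]] or [Arg [Item [Item [List t]] and [List t]] or [Arg [Item [List t]]]]]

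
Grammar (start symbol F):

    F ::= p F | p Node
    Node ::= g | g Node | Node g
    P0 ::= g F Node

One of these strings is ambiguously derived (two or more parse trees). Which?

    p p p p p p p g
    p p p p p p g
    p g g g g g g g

p p p p p p p g: 1 tree
p p p p p p g: 1 tree
p g g g g g g g: 64 trees

p g g g g g g g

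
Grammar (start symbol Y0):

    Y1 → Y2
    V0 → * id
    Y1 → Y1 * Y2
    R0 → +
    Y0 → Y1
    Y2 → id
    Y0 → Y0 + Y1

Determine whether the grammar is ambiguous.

Only Y0, Y1, Y2 are reachable from Y0; ignoring the rest: Y0 → Y0 + Y1 | Y1  ;  Y1 → Y1 * Y2 | Y2  — a left-associative chain with Y2 at the bottom. Each string factors uniquely by precedence.

Unambiguous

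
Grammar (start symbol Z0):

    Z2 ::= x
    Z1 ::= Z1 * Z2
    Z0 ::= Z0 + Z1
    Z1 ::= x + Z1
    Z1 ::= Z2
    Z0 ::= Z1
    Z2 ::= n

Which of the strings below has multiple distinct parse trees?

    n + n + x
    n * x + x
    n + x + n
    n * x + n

n + x + n

n + n + x: 1 tree
n * x + x: 1 tree
n + x + n: 2 trees
n * x + n: 1 tree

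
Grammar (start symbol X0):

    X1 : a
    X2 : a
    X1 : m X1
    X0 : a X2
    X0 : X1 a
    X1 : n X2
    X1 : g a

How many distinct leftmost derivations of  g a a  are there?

Parse trees for g a a:
  [X0 [X1 g a] a]

1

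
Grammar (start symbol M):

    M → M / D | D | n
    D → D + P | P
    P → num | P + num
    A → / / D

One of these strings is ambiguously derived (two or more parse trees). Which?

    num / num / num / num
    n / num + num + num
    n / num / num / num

n / num + num + num

num / num / num / num: 1 tree
n / num + num + num: 4 trees
n / num / num / num: 1 tree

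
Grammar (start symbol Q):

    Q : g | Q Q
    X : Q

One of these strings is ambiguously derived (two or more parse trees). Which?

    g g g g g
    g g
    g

g g g g g

g g g g g: 14 trees
g g: 1 tree
g: 1 tree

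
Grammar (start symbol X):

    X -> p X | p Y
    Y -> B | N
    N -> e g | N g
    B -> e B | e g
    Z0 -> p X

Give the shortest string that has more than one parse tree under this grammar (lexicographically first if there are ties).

length 3: p e g has 2 parse trees

Two derivations of p e g:
  X ⇒ p Y ⇒ p B ⇒ p e g
  X ⇒ p Y ⇒ p N ⇒ p e g

p e g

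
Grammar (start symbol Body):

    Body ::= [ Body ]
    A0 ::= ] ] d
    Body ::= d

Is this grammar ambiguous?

Only Body is reachable from Body; ignoring the rest: L(Body) is { openⁿ atom closeⁿ : n ≥ 0 }. The bracket depth fixes n, and the derivation is forced at every step.

Unambiguous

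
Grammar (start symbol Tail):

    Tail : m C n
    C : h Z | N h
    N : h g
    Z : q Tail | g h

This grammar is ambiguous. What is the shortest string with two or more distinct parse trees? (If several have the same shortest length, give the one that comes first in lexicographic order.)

length 5: m h g h n has 2 parse trees

Two derivations of m h g h n:
  Tail ⇒ m C n ⇒ m h Z n ⇒ m h g h n
  Tail ⇒ m C n ⇒ m N h n ⇒ m h g h n

m h g h n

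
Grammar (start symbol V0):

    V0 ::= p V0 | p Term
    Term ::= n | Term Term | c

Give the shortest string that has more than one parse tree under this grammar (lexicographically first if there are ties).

p c c c

length 2: no string has ≥2 trees
length 3: no string has ≥2 trees
length 4: p c c c has 2 parse trees

Two derivations of p c c c:
  V0 ⇒ p Term ⇒ p Term Term ⇒ p Term Term Term ⇒ p c Term Term ⇒ p c c Term ⇒ p c c c
  V0 ⇒ p Term ⇒ p Term Term ⇒ p c Term ⇒ p c Term Term ⇒ p c c Term ⇒ p c c c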